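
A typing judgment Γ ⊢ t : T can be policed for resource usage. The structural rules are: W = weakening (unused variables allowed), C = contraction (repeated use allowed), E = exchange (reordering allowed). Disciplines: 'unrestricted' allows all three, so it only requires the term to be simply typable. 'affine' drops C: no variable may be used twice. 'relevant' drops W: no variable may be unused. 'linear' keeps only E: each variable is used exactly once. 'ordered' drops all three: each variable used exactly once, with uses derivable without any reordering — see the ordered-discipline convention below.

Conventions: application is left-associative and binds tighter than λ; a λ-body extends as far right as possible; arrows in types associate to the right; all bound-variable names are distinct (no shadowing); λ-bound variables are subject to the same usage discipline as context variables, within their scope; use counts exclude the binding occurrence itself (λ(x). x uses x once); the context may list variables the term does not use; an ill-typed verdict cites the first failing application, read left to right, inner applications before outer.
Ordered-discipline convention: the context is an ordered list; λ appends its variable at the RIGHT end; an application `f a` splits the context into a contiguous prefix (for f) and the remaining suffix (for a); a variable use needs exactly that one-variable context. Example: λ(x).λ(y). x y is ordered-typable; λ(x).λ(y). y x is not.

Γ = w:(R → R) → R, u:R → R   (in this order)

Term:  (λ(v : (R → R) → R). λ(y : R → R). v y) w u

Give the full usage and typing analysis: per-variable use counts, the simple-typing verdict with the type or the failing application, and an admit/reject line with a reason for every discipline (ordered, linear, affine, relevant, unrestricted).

use counts: w=1; u=1; v (bound)=1; y (bound)=1
use order (left to right): v, y, w, u
typing: well-typed at R
ordered: ✓, one use each (w, u, v, y); ordered split holds
linear: ✓, each of w, u, v, y used exactly once
affine: ✓, none of w, u, v, y used more than once
relevant: ✓, every one of w, u, v, y appears
unrestricted: ✓, simply typable at R; W, C, E all held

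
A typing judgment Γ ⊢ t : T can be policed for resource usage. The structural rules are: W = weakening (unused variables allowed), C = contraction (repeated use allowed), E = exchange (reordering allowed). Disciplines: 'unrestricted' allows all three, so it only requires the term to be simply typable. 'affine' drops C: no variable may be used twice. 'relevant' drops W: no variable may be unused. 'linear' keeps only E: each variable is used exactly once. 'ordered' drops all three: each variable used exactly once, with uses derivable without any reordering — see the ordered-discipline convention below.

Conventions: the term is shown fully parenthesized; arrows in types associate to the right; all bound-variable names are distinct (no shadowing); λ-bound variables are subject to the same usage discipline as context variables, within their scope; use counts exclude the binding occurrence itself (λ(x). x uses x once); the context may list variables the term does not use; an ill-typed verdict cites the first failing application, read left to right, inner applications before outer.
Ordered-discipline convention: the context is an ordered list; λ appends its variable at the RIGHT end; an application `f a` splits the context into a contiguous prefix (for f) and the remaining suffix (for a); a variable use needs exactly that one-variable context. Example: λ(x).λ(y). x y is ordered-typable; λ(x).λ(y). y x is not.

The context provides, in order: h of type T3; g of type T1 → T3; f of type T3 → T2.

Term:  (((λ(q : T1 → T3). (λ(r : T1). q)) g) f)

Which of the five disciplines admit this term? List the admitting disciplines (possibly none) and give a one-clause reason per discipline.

admitting disciplines: none
variable uses: h: 0×, g: 1×, f: 1×, q [bound]: 1×, r [bound]: 0×
order of uses: q, g, f
typing: ill-typed: argument of type T3 → T2 where T1 is required
ordered ✗ (not simply typable)
linear ✗ (fails simple typing)
affine ✗ (a type mismatch blocks all five)
relevant ✗ (the type mismatch rejects it)
unrestricted ✗ (not simply typable)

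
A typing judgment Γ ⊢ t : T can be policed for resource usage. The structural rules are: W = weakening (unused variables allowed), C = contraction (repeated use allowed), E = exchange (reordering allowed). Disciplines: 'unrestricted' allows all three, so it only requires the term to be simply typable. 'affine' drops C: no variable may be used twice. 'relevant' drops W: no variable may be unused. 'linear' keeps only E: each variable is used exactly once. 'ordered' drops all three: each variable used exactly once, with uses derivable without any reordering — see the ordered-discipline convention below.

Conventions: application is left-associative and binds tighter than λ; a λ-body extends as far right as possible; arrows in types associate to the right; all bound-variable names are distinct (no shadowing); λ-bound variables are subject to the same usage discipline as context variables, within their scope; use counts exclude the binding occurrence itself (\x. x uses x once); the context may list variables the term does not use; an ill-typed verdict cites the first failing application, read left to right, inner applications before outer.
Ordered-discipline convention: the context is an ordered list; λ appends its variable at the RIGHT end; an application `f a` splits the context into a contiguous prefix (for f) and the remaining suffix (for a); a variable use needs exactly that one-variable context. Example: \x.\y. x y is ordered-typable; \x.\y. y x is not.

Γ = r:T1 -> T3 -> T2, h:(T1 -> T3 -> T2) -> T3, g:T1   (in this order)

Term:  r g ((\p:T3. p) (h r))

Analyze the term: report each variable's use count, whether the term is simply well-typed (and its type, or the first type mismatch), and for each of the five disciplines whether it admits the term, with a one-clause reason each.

counts: r=2, h=1, g=1, p [bound]=1
left-to-right use order: r, g, p, h, r
typing: well-typed — term : T2
ordered: ✗ — uses contraction: r ×2
linear: ✗ — uses contraction: r ×2
affine: ✗ — uses contraction: r ×2
relevant: ✓ — none of r, h, g, p goes unused
unrestricted: ✓ — typability at T2 is all that's needed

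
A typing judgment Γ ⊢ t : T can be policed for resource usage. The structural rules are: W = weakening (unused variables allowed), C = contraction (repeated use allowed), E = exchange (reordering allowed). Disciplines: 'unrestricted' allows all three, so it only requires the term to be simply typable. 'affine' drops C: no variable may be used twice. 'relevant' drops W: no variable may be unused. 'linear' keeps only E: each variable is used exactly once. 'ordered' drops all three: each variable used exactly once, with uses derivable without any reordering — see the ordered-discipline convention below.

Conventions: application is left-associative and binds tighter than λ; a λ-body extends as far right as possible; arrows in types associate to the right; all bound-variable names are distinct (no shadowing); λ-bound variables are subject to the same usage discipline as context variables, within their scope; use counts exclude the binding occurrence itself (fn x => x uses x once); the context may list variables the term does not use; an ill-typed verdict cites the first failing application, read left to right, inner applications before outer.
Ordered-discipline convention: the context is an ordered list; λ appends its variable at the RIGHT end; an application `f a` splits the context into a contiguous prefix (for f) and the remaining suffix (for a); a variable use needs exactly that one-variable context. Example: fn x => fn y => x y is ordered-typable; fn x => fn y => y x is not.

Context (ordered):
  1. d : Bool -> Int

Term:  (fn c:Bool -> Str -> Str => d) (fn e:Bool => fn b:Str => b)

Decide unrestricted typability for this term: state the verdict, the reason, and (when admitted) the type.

yes — type-checks (Bool -> Int) and nothing is barred; term : Bool -> Int
use counts: d: 1, c (λ-bound): 0, e (λ-bound): 0, b (λ-bound): 1
order of uses: d, b
typing: the term checks, with type Bool -> Int
per-discipline verdicts: ordered ✗ · linear ✗ · affine ✓ · relevant ✗ · unrestricted ✓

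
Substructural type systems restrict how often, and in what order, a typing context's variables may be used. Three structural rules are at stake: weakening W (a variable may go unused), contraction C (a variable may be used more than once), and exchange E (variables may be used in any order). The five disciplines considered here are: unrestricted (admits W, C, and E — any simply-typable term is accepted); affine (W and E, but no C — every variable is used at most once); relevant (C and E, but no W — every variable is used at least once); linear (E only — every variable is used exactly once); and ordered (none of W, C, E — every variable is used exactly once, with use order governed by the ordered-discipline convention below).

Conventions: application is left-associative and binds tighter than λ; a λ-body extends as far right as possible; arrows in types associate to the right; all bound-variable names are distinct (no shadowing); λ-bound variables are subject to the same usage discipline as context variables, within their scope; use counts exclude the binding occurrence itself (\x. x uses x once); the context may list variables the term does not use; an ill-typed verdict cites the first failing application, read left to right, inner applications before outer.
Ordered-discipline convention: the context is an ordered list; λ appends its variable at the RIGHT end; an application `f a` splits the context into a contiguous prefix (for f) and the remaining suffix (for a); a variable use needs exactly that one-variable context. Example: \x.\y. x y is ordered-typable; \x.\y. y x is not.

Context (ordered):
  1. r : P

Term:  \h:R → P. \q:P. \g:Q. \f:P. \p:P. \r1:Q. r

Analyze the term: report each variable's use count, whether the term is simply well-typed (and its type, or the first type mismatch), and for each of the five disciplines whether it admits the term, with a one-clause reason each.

counts: r ×1, h [bound] ×0, q [bound] ×0, g [bound] ×0, f [bound] ×0, p [bound] ×0, r1 [bound] ×0
use order (left to right): r
typing: ✓ — (R → P) → P → Q → P → P → Q → P
ordered: ✗, needs weakening: h, q, g, f, p, r1 unused
linear: ✗, needs weakening: h, q, g, f, p, r1 unused
affine: ✓, no duplicate uses among r, h, q, g, f, p, r1
relevant: ✗, needs weakening: h, q, g, f, p, r1 unused
unrestricted: ✓, type-checks ((R → P) → P → Q → P → P → Q → P) and nothing is barred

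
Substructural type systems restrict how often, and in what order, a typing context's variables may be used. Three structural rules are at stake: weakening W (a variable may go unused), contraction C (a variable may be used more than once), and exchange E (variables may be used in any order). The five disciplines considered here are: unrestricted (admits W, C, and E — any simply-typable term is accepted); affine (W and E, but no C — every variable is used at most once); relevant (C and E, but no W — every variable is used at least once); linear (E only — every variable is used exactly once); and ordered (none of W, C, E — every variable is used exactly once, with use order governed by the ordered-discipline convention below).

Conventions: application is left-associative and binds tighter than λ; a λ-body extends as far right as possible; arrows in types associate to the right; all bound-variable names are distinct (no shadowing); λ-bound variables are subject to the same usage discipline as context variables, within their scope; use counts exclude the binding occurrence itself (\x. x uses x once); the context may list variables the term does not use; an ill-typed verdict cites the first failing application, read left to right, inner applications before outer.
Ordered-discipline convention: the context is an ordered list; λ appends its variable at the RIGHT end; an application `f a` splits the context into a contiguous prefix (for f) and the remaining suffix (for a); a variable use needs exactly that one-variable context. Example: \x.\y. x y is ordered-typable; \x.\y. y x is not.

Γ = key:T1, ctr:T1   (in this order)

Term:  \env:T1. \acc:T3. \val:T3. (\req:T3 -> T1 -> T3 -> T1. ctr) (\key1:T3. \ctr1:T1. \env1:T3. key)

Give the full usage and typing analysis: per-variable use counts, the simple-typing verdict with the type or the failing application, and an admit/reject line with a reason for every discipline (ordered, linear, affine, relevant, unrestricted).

counts: key: 1, ctr: 1, env (bound): 0, acc (bound): 0, val (bound): 0, req (bound): 0, key1 (bound): 0, ctr1 (bound): 0, env1 (bound): 0
uses in reading order: ctr, key
typing: the term checks, with type T1 -> T3 -> T3 -> T1
ordered: ✗ — env, acc, val, req, key1, ctr1, env1 never used (weakening)
linear: ✗ — env, acc, val, req, key1, ctr1, env1 never used (weakening)
affine: ✓ — at most one use each (key, ctr, env, acc, val, req, key1, ctr1, env1)
relevant: ✗ — env, acc, val, req, key1, ctr1, env1 never used (weakening)
unrestricted: ✓ — well-typed at T1 -> T3 -> T3 -> T1; no restrictions here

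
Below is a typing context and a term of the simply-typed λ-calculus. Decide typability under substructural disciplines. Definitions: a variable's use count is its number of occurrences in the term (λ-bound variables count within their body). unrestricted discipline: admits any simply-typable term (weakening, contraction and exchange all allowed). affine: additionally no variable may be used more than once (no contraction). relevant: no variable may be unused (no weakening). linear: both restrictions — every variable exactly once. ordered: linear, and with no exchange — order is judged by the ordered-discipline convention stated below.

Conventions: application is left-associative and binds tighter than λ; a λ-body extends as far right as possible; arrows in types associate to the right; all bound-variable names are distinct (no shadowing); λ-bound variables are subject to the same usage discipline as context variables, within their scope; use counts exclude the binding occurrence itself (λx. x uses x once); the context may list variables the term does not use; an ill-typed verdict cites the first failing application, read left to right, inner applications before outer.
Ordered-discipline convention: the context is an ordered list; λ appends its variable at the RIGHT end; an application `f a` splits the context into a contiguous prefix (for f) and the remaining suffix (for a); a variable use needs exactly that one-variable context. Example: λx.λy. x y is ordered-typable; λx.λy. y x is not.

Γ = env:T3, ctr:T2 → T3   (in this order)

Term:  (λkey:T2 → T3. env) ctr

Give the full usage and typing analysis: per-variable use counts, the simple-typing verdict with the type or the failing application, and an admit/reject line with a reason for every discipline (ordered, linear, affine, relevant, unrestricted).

variable uses: env=1; ctr=1; key (bound)=0
uses in reading order: env, ctr
typing: ✓ — T3
ordered: ✗, unused: key — weakening required
linear: ✗, unused: key — weakening required
affine: ✓, no duplicate uses among env, ctr, key
relevant: ✗, unused: key — weakening required
unrestricted: ✓, type-checks (T3) and nothing is barred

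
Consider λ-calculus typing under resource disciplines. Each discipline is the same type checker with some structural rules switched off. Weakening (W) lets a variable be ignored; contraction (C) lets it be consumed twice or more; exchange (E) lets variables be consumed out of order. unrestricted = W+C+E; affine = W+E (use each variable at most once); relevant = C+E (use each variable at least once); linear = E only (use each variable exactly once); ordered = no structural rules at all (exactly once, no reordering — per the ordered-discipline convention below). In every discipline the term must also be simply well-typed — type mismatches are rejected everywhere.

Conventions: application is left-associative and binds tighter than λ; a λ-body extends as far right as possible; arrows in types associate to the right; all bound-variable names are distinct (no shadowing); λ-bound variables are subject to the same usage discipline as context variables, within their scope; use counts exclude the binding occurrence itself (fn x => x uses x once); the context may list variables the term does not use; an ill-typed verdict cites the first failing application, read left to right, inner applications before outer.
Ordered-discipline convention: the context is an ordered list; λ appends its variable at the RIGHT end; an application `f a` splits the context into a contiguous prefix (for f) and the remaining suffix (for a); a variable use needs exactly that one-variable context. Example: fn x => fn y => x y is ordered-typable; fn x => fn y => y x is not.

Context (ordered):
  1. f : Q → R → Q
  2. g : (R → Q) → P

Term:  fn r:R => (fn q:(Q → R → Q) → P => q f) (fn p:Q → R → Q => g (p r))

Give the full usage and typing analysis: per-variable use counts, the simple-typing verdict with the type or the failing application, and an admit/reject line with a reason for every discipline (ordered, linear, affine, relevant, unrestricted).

variable uses: f: 1×; g: 1×; r [bound]: 1×; q [bound]: 1×; p [bound]: 1×
uses in reading order: q, f, g, p, r
typing: ill-typed: argument of type R where Q is required
ordered: ✗, fails simple typing
linear: ✗, a type mismatch blocks all five
affine: ✗, the type mismatch rejects it
relevant: ✗, not simply typable
unrestricted: ✗, fails simple typing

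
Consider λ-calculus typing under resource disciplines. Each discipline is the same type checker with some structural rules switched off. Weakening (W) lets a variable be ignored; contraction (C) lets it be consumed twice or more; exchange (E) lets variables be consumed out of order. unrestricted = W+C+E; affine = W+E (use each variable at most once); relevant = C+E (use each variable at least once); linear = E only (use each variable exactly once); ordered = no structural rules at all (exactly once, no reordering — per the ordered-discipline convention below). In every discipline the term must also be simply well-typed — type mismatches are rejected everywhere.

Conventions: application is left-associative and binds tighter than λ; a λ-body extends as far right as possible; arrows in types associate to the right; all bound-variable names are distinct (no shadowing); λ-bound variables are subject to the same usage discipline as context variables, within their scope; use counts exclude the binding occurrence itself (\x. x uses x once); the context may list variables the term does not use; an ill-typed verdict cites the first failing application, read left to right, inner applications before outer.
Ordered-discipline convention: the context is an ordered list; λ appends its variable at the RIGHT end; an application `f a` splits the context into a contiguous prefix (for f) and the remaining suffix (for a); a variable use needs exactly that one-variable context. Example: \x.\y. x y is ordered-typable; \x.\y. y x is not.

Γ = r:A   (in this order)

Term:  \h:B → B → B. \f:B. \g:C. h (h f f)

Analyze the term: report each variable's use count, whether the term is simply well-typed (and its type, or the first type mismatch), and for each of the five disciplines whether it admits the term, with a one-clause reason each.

use counts: r: 0; h (λ-bound): 2; f (λ-bound): 2; g (λ-bound): 0
uses in reading order: h, h, f, f
typing: well-typed at (B → B → B) → B → C → B → B
ordered: ✗ — repeated use of h ×2, f ×2; r, g never used (weakening)
linear: ✗ — repeated use of h ×2, f ×2; r, g never used (weakening)
affine: ✗ — repeated use of h ×2, f ×2
relevant: ✗ — r, g never used (weakening)
unrestricted: ✓ — type-checks ((B → B → B) → B → C → B → B) and nothing is barred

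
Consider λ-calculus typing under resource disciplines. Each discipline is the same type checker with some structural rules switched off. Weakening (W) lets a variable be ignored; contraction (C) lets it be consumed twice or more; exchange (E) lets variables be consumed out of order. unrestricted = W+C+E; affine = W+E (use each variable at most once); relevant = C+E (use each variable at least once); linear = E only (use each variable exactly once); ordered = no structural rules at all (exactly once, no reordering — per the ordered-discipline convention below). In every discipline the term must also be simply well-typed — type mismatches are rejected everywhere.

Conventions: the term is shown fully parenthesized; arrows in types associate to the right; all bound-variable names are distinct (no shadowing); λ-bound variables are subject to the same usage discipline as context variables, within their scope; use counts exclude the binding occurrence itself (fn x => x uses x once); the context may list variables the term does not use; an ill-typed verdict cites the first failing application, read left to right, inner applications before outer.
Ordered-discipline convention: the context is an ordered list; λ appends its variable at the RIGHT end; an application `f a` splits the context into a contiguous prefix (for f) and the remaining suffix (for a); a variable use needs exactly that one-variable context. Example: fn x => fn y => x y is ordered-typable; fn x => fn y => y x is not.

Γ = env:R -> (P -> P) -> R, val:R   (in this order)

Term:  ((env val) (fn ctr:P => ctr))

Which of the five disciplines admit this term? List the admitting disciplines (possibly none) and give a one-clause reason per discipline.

accepted by: ordered, linear, affine, relevant, unrestricted
variable uses: env ×1, val ×1, ctr [bound] ×1
order of uses: env, val, ctr
typing: well-typed — term : R
ordered: ✓ — one use each (env, val, ctr); ordered split holds
linear: ✓ — single use per variable (env, val, ctr)
affine: ✓ — at most one use each (env, val, ctr)
relevant: ✓ — none of env, val, ctr goes unused
unrestricted: ✓ — type-checks (R) and nothing is barred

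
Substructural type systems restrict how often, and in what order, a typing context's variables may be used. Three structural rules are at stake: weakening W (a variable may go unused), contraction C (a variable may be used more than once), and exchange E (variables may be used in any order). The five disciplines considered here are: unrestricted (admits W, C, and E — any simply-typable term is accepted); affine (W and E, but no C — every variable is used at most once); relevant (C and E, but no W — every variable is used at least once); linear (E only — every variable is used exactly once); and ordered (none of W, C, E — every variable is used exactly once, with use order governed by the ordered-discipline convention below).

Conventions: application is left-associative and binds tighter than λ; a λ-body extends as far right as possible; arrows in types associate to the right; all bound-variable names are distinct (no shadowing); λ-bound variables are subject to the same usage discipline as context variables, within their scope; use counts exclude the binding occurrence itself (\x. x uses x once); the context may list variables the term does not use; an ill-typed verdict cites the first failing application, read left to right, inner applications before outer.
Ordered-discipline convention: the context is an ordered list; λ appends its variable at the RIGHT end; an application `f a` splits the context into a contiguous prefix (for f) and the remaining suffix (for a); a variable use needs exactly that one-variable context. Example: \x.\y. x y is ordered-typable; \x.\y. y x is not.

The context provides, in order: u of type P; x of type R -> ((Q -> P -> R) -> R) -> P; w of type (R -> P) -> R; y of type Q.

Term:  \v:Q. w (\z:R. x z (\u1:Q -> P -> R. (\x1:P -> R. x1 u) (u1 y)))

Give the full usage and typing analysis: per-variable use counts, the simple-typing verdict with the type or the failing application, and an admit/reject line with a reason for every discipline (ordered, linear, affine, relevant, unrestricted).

counts: u ×1, x ×1, w ×1, y ×1, v (λ-bound) ×0, z (λ-bound) ×1, u1 (λ-bound) ×1, x1 (λ-bound) ×1
order of uses: w, x, z, x1, u, u1, y
typing: well-typed at Q -> R
ordered: ✗ — v never used (weakening)
linear: ✗ — v never used (weakening)
affine: ✓ — none of u, x, w, y, v, z, u1, x1 used more than once
relevant: ✗ — v never used (weakening)
unrestricted: ✓ — type-checks (Q -> R) and nothing is barred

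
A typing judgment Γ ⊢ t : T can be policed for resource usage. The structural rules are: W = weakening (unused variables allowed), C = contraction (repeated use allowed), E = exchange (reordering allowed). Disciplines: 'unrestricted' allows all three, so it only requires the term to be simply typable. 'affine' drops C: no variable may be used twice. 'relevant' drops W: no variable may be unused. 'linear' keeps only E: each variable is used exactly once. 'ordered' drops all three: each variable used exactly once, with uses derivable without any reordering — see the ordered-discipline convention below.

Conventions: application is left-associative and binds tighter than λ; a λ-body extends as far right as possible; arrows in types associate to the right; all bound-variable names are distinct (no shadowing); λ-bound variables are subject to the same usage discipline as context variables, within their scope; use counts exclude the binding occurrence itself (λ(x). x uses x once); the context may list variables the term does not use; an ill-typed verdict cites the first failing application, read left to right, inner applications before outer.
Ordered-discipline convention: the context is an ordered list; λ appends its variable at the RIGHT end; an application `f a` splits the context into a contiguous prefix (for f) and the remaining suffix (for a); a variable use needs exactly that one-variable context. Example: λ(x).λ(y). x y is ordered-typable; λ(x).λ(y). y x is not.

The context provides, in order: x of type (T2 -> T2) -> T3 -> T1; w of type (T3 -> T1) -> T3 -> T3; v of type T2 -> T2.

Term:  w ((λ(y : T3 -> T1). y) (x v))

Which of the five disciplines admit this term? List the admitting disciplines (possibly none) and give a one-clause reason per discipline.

admitting disciplines: linear, affine, relevant, unrestricted
use counts: x ×1, w ×1, v ×1, y (bound) ×1
left-to-right use order: w, y, x, v
typing: well-typed at T3 -> T3
ordered ✗ (no contiguous prefix/suffix split fits w, y, x, v)
linear ✓ (each of x, w, v, y used exactly once)
affine ✓ (at most one use each (x, w, v, y))
relevant ✓ (none of x, w, v, y goes unused)
unrestricted ✓ (simply typable at T3 -> T3; W, C, E all held)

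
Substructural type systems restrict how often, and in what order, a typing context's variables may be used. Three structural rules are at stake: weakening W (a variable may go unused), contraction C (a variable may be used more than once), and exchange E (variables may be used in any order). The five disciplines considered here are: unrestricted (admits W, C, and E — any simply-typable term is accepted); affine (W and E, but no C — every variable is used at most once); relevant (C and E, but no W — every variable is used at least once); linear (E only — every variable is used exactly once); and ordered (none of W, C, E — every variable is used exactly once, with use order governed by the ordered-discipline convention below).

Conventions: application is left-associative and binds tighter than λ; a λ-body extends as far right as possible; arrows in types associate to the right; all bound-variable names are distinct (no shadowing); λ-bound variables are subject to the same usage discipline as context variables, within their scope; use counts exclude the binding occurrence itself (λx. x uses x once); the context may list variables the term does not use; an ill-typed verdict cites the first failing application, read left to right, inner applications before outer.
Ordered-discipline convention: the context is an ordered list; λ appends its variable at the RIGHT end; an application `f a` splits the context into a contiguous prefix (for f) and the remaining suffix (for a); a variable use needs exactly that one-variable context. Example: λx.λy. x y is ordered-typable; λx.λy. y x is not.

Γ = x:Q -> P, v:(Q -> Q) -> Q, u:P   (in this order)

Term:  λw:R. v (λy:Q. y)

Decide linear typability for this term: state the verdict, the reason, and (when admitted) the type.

no — unused: x, u, w — weakening required
usage: x ×0, v ×1, u ×0, w (bound) ×0, y (bound) ×1
left-to-right use order: v, y
typing: the term checks, with type R -> Q
all disciplines: ordered ✗, linear ✗, affine ✓, relevant ✗, unrestricted ✓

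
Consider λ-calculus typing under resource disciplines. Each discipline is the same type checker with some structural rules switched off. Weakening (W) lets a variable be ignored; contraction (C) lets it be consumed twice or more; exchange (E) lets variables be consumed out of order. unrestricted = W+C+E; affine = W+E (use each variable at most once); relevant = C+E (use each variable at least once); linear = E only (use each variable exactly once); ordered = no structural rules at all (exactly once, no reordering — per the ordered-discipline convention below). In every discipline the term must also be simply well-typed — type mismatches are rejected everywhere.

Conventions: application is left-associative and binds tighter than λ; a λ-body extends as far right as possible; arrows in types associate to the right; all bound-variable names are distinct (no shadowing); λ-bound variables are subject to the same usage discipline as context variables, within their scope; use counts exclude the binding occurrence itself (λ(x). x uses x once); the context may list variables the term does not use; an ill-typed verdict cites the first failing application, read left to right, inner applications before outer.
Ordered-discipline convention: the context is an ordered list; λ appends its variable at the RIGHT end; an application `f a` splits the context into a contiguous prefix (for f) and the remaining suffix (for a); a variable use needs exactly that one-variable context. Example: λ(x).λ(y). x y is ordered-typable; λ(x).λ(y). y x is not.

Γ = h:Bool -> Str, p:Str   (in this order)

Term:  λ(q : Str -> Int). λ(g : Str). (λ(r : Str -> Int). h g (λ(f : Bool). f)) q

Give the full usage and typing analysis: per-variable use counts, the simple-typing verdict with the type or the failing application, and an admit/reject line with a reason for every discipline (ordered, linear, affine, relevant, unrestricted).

variable uses: h=1, p=0, q [bound]=1, g [bound]=1, r [bound]=0, f [bound]=1
left-to-right use order: h, g, f, q
typing: ill-typed: argument of type Str where Bool is required
ordered ✗ (a type mismatch blocks all five)
linear ✗ (the type mismatch rejects it)
affine ✗ (not simply typable)
relevant ✗ (fails simple typing)
unrestricted ✗ (a type mismatch blocks all five)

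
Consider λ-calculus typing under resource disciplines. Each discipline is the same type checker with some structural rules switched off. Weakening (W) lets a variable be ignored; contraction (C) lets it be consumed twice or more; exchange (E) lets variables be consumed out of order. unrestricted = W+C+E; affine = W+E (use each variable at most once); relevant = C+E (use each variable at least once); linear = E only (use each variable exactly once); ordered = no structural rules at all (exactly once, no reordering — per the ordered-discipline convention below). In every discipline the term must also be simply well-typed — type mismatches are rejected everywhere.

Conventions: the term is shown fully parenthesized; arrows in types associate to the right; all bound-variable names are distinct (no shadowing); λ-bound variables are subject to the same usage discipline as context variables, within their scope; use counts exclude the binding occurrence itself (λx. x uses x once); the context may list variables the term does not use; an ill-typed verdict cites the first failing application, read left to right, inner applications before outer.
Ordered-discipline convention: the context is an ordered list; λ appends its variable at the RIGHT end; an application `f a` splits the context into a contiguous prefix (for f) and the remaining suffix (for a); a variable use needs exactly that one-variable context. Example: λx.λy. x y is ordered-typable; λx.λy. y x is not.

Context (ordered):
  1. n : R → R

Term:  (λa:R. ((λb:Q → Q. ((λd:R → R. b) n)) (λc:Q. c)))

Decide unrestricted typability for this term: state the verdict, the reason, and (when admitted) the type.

yes — typability at R → Q → Q is all that's needed; term : R → Q → Q
usage: n=1; a [bound]=0; b [bound]=1; d [bound]=0; c [bound]=1
use order (left to right): b, n, c
typing: well-typed — term : R → Q → Q
summary: ordered ✗ · linear ✗ · affine ✓ · relevant ✗ · unrestricted ✓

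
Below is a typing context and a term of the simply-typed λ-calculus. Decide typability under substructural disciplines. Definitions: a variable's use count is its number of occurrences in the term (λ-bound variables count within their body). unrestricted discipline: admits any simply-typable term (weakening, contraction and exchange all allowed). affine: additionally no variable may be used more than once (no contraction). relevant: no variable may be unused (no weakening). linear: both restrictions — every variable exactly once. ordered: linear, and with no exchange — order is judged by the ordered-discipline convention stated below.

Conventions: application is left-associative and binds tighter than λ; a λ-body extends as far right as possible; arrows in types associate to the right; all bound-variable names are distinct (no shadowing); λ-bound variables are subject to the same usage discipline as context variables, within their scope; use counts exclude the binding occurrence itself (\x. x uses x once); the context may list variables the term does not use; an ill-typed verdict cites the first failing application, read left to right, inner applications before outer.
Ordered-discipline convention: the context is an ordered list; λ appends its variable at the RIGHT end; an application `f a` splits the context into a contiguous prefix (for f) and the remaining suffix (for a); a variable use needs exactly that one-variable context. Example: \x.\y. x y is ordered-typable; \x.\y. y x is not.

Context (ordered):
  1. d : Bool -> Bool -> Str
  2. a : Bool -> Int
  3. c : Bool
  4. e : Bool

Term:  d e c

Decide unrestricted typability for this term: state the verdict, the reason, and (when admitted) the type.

yes — typability at Str is all that's needed; term : Str
counts: d: 1×; a: 0×; c: 1×; e: 1×
order of uses: d, e, c
typing: the term checks, with type Str
across the five disciplines: ordered ✗; linear ✗; affine ✓; relevant ✗; unrestricted ✓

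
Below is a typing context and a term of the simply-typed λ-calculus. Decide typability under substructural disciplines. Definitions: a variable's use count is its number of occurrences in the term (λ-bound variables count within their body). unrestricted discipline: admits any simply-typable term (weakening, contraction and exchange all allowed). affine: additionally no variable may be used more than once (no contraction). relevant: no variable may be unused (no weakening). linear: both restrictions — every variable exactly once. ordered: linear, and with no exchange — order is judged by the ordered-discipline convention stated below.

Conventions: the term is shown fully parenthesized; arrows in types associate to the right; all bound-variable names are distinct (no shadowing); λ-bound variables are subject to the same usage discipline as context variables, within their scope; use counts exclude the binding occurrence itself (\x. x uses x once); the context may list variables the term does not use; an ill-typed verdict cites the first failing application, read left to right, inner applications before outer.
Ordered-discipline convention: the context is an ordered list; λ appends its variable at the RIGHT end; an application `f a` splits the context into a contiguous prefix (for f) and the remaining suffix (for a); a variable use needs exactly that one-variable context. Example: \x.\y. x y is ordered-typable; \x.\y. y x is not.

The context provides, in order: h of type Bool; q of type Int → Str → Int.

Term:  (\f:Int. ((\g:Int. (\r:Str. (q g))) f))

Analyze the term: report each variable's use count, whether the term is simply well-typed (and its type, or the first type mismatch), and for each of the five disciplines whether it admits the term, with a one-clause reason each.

use counts: h ×0, q ×1, f (λ-bound) ×1, g (λ-bound) ×1, r (λ-bound) ×0
uses in reading order: q, g, f
typing: well-typed at Int → Str → Str → Int
ordered: ✗ — unused: h, r — weakening required
linear: ✗ — unused: h, r — weakening required
affine: ✓ — none of h, q, f, g, r used more than once
relevant: ✗ — unused: h, r — weakening required
unrestricted: ✓ — typability at Int → Str → Str → Int is all that's needed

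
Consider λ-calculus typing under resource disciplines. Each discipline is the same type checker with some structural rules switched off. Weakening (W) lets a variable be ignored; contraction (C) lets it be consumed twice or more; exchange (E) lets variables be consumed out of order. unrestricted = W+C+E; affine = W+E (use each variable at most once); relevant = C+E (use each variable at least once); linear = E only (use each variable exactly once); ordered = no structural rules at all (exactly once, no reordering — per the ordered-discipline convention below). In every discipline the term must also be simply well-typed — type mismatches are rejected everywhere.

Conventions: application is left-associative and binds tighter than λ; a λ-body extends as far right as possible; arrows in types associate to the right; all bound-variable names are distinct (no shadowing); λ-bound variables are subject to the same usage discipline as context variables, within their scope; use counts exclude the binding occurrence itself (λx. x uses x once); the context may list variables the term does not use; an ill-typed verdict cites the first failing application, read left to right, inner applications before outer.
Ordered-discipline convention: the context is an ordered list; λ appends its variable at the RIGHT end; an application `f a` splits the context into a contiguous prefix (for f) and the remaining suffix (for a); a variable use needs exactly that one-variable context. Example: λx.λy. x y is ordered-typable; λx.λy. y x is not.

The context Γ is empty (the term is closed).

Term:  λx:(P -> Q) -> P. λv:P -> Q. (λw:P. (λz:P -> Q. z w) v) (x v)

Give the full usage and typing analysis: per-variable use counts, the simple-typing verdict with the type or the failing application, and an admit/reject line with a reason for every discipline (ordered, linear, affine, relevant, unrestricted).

counts: x (bound): 1, v (bound): 2, w (bound): 1, z (bound): 1
order of uses: z, w, v, x, v
typing: well-typed — term : ((P -> Q) -> P) -> (P -> Q) -> Q
ordered: ✗, v ×2 used more than once (contraction)
linear: ✗, v ×2 used more than once (contraction)
affine: ✗, v ×2 used more than once (contraction)
relevant: ✓, none of x, v, w, z goes unused
unrestricted: ✓, typability at ((P -> Q) -> P) -> (P -> Q) -> Q is all that's needed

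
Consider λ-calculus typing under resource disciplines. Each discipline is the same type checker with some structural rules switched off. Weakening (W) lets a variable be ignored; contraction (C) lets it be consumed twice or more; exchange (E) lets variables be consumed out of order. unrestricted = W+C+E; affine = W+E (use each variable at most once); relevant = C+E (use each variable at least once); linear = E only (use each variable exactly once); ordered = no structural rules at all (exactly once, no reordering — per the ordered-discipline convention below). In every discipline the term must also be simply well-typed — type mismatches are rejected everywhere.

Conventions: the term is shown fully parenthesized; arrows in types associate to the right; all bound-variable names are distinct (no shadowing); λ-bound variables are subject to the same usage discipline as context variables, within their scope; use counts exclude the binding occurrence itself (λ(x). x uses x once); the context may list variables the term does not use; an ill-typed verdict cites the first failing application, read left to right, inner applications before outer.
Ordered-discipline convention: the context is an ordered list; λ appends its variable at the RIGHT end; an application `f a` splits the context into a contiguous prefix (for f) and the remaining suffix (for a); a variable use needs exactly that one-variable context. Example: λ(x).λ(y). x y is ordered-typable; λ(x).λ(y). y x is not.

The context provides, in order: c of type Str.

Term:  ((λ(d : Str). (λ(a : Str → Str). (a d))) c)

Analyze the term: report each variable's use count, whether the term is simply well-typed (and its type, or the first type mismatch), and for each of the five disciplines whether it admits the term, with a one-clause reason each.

variable uses: c: 1×, d (bound): 1×, a (bound): 1×
use order (left to right): a, d, c
typing: the term checks, with type (Str → Str) → Str
ordered ✗ (use order a, d, c needs exchange)
linear ✓ (each of c, d, a used exactly once)
affine ✓ (none of c, d, a used more than once)
relevant ✓ (every one of c, d, a appears)
unrestricted ✓ (simply typable at (Str → Str) → Str; W, C, E all held)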